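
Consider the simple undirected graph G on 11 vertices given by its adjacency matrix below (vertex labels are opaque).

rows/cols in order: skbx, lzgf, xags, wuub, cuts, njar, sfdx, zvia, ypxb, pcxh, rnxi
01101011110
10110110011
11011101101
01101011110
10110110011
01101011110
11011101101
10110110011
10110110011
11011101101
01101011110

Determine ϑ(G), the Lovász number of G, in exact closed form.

deg(cuts) = 7; N(cuts) = {skbx, xags, wuub, njar, sfdx, pcxh, rnxi}.
Vertex ypxb has 7 neighbors: skbx, xags, wuub, njar, sfdx, pcxh, rnxi.
Vertex pcxh has 8 neighbors: skbx, lzgf, wuub, cuts, njar, zvia, ypxb, rnxi.
deg(njar) = 7; N(njar) = {lzgf, xags, cuts, sfdx, zvia, ypxb, pcxh}.
Complete 3-partite, parts [4, 4, 3]: perfect, ϑ = α = 4.
≈ 4.00000000 (to 8 d.p.).
Lovász sandwich 4 ≤ 4 ≤ 4: collapsed.

4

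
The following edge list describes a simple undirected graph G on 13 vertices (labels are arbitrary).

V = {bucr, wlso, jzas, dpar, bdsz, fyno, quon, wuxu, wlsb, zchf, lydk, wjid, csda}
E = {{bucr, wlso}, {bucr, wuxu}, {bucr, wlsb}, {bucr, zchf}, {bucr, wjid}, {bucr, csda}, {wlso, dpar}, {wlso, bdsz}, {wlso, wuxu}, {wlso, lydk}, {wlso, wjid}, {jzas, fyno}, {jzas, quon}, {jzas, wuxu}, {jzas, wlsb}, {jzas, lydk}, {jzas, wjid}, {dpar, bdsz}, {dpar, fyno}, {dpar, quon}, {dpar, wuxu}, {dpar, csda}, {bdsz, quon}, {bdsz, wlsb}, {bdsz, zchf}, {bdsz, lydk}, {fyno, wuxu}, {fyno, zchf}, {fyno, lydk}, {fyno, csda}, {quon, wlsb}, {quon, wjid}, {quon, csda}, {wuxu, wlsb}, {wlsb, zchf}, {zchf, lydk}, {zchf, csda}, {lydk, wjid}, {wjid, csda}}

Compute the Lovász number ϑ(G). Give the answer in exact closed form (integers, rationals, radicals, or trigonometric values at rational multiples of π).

sqrt(13)

deg(bucr) = 6; N(bucr) = {wlso, wuxu, wlsb, zchf, wjid, csda}.
N(zchf) = {bucr, bdsz, fyno, wlsb, lydk, csda}, |N(zchf)| = 6.
Vertex dpar has 6 neighbors: wlso, bdsz, fyno, quon, wuxu, csda.
Vertex wuxu has 6 neighbors: bucr, wlso, jzas, dpar, fyno, wlsb.
Regular of degree 6 on 13 vertices: strongly regular (13,6,2,3).
A has 3 distinct eigenvalues ≈ [6.0, 1.3028, -2.3028].
Lovász: ϑ = −13(-sqrt(13)/2 - 1/2)/(6+-(-sqrt(13)/2 - 1/2)) = sqrt(13).
≈ 3.6056 (to 4 d.p.).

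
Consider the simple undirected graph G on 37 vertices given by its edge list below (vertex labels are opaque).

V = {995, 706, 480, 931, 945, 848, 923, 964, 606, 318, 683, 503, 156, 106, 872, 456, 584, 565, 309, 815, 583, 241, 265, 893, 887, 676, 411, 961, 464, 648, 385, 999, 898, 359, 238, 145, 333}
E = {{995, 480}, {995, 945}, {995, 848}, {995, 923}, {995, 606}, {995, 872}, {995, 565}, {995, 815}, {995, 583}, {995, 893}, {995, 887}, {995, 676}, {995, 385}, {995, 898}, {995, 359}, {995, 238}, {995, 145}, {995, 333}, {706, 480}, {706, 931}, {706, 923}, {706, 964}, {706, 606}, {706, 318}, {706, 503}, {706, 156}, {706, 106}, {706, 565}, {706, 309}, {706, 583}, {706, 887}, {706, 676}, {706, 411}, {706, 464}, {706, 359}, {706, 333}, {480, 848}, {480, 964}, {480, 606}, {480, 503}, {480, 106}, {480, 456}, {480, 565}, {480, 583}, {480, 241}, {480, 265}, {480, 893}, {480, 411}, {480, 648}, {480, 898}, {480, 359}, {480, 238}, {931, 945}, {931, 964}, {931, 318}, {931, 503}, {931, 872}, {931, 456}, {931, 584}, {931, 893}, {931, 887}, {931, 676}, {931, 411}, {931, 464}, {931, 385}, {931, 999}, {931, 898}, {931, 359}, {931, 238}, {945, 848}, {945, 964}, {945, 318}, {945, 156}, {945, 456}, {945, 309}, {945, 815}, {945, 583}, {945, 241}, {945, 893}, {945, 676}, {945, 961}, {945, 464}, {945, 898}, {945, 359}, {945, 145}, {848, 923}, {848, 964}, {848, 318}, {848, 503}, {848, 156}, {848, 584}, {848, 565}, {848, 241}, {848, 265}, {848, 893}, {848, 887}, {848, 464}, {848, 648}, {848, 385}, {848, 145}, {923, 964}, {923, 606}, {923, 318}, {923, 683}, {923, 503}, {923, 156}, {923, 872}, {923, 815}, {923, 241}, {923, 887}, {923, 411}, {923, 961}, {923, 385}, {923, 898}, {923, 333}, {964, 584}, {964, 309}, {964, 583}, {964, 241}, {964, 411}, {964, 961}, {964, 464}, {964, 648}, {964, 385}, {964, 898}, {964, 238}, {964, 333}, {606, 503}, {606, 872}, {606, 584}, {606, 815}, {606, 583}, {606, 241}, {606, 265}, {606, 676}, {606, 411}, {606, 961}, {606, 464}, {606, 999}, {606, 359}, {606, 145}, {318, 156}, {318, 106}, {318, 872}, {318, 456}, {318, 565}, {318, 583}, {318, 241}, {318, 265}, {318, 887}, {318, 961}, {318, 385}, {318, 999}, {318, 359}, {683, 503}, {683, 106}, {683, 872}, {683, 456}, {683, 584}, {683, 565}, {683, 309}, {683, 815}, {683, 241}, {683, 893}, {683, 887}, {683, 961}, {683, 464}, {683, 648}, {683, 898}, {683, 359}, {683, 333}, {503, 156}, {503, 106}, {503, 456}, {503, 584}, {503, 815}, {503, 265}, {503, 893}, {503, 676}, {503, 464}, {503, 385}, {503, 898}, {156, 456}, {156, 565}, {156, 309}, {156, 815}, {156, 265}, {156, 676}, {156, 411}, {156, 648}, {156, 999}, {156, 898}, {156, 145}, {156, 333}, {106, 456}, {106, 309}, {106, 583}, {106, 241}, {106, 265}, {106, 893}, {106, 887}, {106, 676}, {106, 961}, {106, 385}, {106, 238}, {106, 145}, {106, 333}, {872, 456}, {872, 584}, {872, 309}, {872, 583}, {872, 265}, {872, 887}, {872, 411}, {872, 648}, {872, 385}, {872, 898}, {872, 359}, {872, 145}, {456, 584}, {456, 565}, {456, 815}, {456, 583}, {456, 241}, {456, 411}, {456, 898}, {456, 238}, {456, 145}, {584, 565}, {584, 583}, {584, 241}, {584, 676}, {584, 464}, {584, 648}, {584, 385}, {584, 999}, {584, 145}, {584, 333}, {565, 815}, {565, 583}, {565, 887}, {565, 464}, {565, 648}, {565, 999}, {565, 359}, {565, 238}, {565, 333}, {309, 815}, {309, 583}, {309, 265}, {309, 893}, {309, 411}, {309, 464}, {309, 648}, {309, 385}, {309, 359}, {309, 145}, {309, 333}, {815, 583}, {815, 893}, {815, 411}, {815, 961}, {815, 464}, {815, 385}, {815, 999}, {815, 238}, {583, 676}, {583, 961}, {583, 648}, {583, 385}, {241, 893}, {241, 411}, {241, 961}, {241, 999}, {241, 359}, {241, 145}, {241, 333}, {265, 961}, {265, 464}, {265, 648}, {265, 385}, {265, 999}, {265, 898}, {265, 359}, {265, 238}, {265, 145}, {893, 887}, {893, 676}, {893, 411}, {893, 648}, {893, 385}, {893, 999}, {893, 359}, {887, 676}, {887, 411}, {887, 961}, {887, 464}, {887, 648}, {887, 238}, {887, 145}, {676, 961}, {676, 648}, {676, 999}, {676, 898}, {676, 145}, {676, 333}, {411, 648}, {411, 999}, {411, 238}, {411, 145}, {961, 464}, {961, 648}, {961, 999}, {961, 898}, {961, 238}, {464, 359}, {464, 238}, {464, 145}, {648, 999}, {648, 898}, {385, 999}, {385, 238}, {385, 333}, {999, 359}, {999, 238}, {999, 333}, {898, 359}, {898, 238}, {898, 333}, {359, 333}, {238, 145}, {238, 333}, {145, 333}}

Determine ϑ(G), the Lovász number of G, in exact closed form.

sqrt(37)

Vertex 583 has 18 neighbors: 995, 706, 480, 945, 964, 606, 318, 106, 872, 456, 584, 565, 309, 815, 676, 961, 648, 385.
N(241) = {480, 945, 848, 923, 964, 606, 318, 683, 106, 456, 584, 893, 411, 961, 999, 359, 145, 333}, |N(241)| = 18.
Vertex 923 has 18 neighbors: 995, 706, 848, 964, 606, 318, 683, 503, 156, 872, 815, 241, 887, 411, 961, 385, 898, 333.
N(964) = {706, 480, 931, 945, 848, 923, 584, 309, 583, 241, 411, 961, 464, 648, 385, 898, 238, 333}, |N(964)| = 18.
G on 37 vertices is 18-regular; strongly regular (37,18,8,9).
Distinct eigenvalues (to 6 d.p.): [18.0, 2.541381, -3.541381].
Lovász: ϑ = −37(-sqrt(37)/2 - 1/2)/(18+-(-sqrt(37)/2 - 1/2)) = sqrt(37).
Numerically 6.0827625.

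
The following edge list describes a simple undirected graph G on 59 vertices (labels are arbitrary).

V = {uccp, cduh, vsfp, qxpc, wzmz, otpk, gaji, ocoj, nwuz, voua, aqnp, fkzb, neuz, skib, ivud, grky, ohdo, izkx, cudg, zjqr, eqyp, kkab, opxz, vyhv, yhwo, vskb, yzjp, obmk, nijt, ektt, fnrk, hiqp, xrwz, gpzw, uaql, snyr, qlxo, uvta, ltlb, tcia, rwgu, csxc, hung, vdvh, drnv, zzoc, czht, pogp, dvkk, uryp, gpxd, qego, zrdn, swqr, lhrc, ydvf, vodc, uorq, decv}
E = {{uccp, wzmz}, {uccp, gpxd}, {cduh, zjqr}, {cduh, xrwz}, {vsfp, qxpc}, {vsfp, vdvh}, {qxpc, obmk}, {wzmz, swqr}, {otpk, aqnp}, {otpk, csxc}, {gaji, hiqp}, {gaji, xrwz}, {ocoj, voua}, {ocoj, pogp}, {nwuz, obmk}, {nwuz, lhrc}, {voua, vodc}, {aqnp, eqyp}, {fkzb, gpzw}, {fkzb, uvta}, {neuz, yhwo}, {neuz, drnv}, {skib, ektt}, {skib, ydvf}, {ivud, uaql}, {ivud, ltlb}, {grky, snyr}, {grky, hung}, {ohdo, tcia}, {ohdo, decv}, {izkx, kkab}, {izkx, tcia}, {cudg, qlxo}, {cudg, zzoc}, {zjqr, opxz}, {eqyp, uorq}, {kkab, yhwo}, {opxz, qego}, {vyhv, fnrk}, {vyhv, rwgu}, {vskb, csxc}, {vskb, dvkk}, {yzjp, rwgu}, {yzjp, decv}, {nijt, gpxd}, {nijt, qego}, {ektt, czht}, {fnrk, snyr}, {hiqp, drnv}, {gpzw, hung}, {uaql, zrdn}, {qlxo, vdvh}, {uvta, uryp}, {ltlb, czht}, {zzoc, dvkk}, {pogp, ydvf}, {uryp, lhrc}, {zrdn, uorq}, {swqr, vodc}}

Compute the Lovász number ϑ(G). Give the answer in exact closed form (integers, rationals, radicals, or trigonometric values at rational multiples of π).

Vertex opxz has 2 neighbors: zjqr, qego.
Vertex gpxd has 2 neighbors: uccp, nijt.
deg(uccp) = 2; N(uccp) = {wzmz, gpxd}.
Vertex ektt has 2 neighbors: skib, czht.
59-vertex 2-regular graph: a single 59-cycle (edge-transitive).
A has 30 distinct eigenvalues ≈ [2.0, 1.98867, 1.95481, 1.8988, 1.82127, 1.72311, 1.60542, 1.46955, 1.31702, 1.14957, 0.9691, 0.77765, 0.57738, 0.37058, 0.15957, -0.05324, -0.26545, -0.47465, -0.67848, -0.87461, -1.06084, -1.23505, -1.39526, -1.53967, -1.66663, -1.7747, -1.86267, -1.92954, -1.97454, -1.99717].
ϑ = −N·λ_min/(λ_max−λ_min) = −59·(-2*cos(pi/59))/(2−(-2*cos(pi/59))) = 59*cos(pi/59)/(cos(pi/59) + 1).
ϑ(G) ≈ 29.4791.
Sandwich: α(G)=29 ≤ ϑ(G)=59*cos(pi/59)/(cos(pi/59) + 1) ≤ χ(Ḡ)=30 (both strict).

59*cos(pi/59)/(cos(pi/59) + 1)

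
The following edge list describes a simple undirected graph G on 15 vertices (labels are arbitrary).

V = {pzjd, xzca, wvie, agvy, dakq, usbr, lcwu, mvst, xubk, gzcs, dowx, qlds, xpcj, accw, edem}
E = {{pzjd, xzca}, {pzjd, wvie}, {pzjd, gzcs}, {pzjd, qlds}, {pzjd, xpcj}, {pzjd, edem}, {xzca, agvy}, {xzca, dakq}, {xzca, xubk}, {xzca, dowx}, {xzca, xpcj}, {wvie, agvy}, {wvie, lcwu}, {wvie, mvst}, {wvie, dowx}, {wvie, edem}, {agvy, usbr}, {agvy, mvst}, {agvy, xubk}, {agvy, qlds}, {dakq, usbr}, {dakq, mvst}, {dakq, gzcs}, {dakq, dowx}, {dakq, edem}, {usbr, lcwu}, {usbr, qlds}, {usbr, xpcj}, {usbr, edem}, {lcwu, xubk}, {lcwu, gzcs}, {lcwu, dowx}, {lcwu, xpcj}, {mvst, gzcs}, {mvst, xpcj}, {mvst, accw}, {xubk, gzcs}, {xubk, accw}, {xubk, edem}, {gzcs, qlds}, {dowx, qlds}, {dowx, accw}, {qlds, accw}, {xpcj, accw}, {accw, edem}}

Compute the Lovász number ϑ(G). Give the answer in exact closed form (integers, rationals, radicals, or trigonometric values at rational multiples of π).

N(dowx) = {xzca, wvie, dakq, lcwu, qlds, accw}, |N(dowx)| = 6.
deg(xzca) = 6; N(xzca) = {pzjd, agvy, dakq, xubk, dowx, xpcj}.
N(accw) = {mvst, xubk, dowx, qlds, xpcj, edem}, |N(accw)| = 6.
Vertex wvie has 6 neighbors: pzjd, agvy, lcwu, mvst, dowx, edem.
6-regular, N=15; Kneser-type, 2-subsets of [6].
The 3 distinct eigenvalues: [6.0, 1.0, -3.0].
Lovász: ϑ = −15(-3)/(6+-1*(-3)) = 5.
ϑ(G) ≈ 5.000000000.

5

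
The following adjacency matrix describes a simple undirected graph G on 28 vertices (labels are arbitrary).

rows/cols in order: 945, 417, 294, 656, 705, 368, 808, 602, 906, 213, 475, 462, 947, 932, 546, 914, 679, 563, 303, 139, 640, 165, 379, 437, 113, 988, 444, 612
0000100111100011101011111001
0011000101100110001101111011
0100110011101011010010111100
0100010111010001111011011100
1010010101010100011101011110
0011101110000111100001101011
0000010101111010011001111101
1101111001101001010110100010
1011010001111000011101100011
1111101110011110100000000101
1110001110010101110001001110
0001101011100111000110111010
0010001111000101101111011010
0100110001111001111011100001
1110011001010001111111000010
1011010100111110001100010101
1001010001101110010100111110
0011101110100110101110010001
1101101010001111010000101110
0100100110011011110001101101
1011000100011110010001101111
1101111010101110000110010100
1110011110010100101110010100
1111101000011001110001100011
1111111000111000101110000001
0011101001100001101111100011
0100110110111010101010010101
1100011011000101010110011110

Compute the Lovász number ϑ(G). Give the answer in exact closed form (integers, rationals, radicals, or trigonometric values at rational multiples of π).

deg(303) = 15; N(303) = {945, 417, 656, 705, 808, 906, 947, 932, 546, 914, 563, 379, 113, 988, 444}.
Vertex 462 has 15 neighbors: 656, 705, 808, 906, 213, 475, 932, 546, 914, 139, 640, 379, 437, 113, 444.
Vertex 379 has 15 neighbors: 945, 417, 294, 368, 808, 602, 906, 462, 932, 679, 303, 139, 640, 437, 988.
Vertex 656 has 15 neighbors: 417, 368, 602, 906, 213, 462, 914, 679, 563, 303, 640, 165, 437, 113, 988.
Every vertex has degree 15 (N=28); Kneser K(8,2) on C(8,2)=28 vertices.
A has 3 distinct eigenvalues ≈ [15.0, 1.0, -5.0].
−28·(-5) / ((15)−(-5)) = 7 = ϑ(G).
= 7.00000… (decimal).

7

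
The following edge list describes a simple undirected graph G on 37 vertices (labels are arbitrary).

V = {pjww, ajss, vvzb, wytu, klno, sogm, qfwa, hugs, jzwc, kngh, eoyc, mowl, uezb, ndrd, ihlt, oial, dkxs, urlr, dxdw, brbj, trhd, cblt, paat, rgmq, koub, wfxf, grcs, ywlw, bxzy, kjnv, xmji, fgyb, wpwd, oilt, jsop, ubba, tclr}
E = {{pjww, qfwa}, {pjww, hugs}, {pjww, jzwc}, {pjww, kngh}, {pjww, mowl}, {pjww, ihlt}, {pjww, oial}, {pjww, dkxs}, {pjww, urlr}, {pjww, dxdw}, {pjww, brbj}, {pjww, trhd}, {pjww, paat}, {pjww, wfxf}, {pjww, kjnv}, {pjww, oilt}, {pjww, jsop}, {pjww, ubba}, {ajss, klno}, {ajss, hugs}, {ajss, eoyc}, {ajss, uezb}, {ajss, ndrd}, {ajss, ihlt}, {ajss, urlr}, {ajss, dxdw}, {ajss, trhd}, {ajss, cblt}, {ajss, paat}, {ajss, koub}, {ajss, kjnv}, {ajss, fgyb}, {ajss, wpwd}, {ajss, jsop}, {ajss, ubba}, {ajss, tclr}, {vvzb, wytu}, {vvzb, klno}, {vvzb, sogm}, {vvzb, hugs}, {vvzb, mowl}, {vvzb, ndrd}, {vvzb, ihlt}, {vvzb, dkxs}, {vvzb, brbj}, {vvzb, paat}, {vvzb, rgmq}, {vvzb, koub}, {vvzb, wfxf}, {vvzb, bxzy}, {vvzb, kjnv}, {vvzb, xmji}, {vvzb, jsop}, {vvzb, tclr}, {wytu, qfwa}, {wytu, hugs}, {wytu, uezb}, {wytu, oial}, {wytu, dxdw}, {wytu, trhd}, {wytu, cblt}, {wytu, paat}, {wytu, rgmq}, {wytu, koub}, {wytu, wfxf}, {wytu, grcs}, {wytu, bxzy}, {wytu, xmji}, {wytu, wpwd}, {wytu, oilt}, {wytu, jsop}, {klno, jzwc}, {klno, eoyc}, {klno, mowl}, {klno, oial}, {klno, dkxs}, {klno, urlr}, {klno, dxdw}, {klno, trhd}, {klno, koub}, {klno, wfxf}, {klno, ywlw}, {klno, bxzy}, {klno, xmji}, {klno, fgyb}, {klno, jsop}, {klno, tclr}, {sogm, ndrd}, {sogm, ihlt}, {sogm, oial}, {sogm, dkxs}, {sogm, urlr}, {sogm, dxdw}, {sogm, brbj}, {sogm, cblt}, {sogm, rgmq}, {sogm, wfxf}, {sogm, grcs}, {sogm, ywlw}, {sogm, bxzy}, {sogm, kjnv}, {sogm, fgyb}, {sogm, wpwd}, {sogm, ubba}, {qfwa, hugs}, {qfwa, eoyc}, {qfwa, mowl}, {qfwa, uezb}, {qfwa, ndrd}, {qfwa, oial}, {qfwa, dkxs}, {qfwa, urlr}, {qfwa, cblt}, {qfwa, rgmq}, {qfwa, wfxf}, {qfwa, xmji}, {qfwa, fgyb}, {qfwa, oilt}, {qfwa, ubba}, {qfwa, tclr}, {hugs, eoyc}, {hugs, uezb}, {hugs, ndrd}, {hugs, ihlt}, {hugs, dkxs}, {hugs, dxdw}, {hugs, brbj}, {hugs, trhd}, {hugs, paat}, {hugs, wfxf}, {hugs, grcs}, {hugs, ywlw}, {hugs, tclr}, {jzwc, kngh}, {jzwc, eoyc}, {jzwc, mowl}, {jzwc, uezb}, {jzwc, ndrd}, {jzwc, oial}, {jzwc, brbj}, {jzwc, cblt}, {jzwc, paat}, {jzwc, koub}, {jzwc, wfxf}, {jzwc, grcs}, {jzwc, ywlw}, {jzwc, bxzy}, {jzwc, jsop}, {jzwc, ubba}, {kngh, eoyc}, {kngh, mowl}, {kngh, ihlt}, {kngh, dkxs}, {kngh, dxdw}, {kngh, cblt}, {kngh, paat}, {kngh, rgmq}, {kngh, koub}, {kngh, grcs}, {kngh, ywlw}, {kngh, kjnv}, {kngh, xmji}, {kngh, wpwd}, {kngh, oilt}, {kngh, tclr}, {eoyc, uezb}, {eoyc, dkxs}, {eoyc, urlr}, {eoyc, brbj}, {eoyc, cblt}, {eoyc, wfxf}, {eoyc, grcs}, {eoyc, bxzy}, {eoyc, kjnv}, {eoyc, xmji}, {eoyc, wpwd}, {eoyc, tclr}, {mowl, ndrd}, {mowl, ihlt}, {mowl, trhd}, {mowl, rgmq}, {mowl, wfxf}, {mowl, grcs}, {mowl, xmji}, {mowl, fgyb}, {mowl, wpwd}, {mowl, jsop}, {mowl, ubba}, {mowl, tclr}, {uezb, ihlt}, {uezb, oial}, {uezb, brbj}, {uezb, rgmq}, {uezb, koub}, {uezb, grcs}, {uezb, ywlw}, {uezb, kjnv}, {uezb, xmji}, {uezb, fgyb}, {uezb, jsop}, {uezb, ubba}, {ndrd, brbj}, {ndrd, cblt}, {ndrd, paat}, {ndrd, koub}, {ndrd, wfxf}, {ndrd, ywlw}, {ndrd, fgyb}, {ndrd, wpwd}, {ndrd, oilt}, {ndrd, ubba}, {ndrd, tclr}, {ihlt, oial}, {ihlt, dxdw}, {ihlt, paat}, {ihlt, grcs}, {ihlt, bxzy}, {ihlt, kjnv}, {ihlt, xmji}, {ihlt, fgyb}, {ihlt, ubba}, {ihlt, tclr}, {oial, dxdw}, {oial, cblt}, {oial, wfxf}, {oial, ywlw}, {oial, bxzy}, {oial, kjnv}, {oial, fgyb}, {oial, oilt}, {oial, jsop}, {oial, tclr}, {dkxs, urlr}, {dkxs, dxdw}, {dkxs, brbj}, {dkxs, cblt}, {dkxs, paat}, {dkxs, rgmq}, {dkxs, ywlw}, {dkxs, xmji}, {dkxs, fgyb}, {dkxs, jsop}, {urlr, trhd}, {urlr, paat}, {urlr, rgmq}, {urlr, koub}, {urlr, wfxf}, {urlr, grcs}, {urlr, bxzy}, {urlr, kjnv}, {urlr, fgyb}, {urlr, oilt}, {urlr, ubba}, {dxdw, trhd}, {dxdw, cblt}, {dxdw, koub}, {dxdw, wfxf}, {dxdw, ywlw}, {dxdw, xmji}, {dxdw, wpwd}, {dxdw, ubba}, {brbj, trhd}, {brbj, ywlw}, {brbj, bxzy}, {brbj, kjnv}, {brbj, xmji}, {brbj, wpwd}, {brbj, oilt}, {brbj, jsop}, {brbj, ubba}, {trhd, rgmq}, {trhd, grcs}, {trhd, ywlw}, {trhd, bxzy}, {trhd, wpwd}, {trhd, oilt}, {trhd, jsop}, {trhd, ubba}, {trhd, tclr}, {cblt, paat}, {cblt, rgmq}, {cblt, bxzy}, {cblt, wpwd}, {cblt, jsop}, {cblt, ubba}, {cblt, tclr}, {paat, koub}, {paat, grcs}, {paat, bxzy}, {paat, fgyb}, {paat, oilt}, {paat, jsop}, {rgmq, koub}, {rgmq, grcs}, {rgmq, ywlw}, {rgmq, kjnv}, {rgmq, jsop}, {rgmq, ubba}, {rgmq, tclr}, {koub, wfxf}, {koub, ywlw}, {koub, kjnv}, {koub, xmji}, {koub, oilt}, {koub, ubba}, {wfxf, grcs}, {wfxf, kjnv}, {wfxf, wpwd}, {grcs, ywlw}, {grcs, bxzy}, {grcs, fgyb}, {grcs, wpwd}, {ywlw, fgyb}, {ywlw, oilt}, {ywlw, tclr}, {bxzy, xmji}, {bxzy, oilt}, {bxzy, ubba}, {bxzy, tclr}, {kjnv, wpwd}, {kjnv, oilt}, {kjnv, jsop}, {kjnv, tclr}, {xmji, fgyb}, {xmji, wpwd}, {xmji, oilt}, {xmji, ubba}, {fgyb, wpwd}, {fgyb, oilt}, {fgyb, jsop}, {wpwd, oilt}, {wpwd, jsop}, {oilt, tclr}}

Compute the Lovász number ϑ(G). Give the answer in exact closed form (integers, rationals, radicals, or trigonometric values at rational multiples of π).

deg(uezb) = 18; N(uezb) = {ajss, wytu, qfwa, hugs, jzwc, eoyc, ihlt, oial, brbj, rgmq, koub, grcs, ywlw, kjnv, xmji, fgyb, jsop, ubba}.
N(ihlt) = {pjww, ajss, vvzb, sogm, hugs, kngh, mowl, uezb, oial, dxdw, paat, grcs, bxzy, kjnv, xmji, fgyb, ubba, tclr}, |N(ihlt)| = 18.
deg(kjnv) = 18; N(kjnv) = {pjww, ajss, vvzb, sogm, kngh, eoyc, uezb, ihlt, oial, urlr, brbj, rgmq, koub, wfxf, wpwd, oilt, jsop, tclr}.
N(wfxf) = {pjww, vvzb, wytu, klno, sogm, qfwa, hugs, jzwc, eoyc, mowl, ndrd, oial, urlr, dxdw, koub, grcs, kjnv, wpwd}, |N(wfxf)| = 18.
Every vertex has degree 18 (N=37); SR(37,18,8,9) — a Paley graph.
Distinct eigenvalues (to 3 d.p.): [18.0, 2.541, -3.541].
−37·(-sqrt(37)/2 - 1/2) / ((18)−(-sqrt(37)/2 - 1/2)) = sqrt(37) = ϑ(G).
= 6.08276253… (decimal).

sqrt(37)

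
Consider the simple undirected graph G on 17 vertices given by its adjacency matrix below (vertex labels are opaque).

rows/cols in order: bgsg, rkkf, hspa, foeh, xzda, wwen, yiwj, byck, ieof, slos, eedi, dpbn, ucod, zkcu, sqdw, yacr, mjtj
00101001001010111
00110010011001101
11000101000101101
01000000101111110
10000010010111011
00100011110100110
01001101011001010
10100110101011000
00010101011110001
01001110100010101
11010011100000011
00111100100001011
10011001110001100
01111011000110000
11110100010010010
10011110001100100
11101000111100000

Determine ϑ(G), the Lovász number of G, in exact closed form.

N(eedi) = {bgsg, rkkf, foeh, yiwj, byck, ieof, yacr, mjtj}, |N(eedi)| = 8.
N(yacr) = {bgsg, foeh, xzda, wwen, yiwj, eedi, dpbn, sqdw}, |N(yacr)| = 8.
N(zkcu) = {rkkf, hspa, foeh, xzda, yiwj, byck, dpbn, ucod}, |N(zkcu)| = 8.
Vertex yiwj has 8 neighbors: rkkf, xzda, wwen, byck, slos, eedi, zkcu, yacr.
deg(v) = 8 for all v (|V|=17); strongly regular (17,8,3,4).
The 3 distinct eigenvalues: [8.0, 1.562, -2.562].
Lovász (edge-transitive): ϑ = −17·(-sqrt(17)/2 - 1/2)/((8)−(-sqrt(17)/2 - 1/2)) = sqrt(17).
Numerically 4.1231056.

sqrt(17)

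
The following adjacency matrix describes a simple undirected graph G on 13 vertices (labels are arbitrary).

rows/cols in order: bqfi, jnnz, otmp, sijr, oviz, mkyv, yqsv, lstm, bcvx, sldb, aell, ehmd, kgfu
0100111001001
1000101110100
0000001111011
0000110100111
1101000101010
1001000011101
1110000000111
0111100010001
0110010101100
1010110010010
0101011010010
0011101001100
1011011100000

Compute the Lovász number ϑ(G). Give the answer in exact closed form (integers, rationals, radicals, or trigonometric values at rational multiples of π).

deg(jnnz) = 6; N(jnnz) = {bqfi, oviz, yqsv, lstm, bcvx, aell}.
deg(sijr) = 6; N(sijr) = {oviz, mkyv, lstm, aell, ehmd, kgfu}.
N(bqfi) = {jnnz, oviz, mkyv, yqsv, sldb, kgfu}, |N(bqfi)| = 6.
deg(oviz) = 6; N(oviz) = {bqfi, jnnz, sijr, lstm, sldb, ehmd}.
G on 13 vertices is 6-regular; Paley(13): SR with (k,λ,μ)=(6,2,3).
The 3 distinct eigenvalues: [6.0, 1.302776, -2.302776].
λ_max=6, λ_min=-sqrt(13)/2 - 1/2; ϑ = −13·λ_min/(λ_max−λ_min) = sqrt(13).
= 3.605551275… (decimal).

sqrt(13)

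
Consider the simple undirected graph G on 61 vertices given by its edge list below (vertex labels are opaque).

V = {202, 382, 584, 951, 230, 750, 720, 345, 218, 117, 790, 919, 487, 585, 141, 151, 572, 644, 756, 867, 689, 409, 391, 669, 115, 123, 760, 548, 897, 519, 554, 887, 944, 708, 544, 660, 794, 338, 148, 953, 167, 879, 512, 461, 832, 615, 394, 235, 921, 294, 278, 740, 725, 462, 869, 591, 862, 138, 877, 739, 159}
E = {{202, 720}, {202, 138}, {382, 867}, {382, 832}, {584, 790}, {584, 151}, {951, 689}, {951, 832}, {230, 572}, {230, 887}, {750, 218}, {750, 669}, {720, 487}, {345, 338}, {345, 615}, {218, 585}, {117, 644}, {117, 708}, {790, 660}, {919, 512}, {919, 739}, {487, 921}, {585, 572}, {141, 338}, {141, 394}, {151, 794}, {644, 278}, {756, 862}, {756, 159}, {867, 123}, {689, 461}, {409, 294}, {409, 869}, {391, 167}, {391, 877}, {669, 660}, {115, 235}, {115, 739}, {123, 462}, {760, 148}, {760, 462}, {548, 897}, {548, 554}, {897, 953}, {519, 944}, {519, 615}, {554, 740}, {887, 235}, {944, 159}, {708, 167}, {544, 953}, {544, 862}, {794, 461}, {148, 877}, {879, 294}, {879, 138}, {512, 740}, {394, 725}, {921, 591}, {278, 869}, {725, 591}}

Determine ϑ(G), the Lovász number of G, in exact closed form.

Vertex 584 has 2 neighbors: 790, 151.
N(345) = {338, 615}, |N(345)| = 2.
deg(409) = 2; N(409) = {294, 869}.
N(669) = {750, 660}, |N(669)| = 2.
Every vertex has degree 2 (N=61); this is C_{61}, the 61-cycle.
spec(A) ≈ [2.0, 1.9894, 1.95771, 1.90527, 1.83263, 1.74057, 1.63006, 1.50226, 1.35855, 1.20043, 1.02959, 0.84783, 0.65708, 0.45938, 0.2568, 0.0515, -0.15435, -0.35856, -0.55897, -0.75346, -0.93995, -1.11649, -1.28119, -1.4323, -1.56824, -1.68755, -1.78897, -1.87143, -1.93406, -1.97618, -1.99735] (distinct, 5 d.p.).
With N=61: ϑ(G) = 61·(-(-1)*2*cos(pi/61))/(2−(-2*cos(pi/61))) = 61*cos(pi/61)/(cos(pi/61) + 1).
ϑ(G) ≈ 30.47976646.
Lovász sandwich 30 ≤ 61*cos(pi/61)/(cos(pi/61) + 1) ≤ 31: both strict.

61*cos(pi/61)/(cos(pi/61) + 1)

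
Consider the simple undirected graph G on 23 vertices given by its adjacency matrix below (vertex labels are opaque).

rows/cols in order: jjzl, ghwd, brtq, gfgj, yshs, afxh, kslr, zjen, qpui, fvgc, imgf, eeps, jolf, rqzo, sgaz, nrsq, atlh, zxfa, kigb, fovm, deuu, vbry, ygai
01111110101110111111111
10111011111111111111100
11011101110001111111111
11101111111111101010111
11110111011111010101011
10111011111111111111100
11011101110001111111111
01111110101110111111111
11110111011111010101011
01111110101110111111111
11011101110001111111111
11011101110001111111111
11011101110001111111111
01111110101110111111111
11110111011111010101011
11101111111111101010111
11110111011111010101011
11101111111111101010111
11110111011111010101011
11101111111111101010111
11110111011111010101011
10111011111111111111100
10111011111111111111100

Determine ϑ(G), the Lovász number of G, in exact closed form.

6

Vertex vbry has 19 neighbors: jjzl, brtq, gfgj, yshs, kslr, zjen, qpui, fvgc, imgf, eeps, jolf, rqzo, sgaz, nrsq, atlh, zxfa, kigb, fovm, deuu.
Vertex rqzo has 19 neighbors: ghwd, brtq, gfgj, yshs, afxh, kslr, qpui, imgf, eeps, jolf, sgaz, nrsq, atlh, zxfa, kigb, fovm, deuu, vbry, ygai.
N(imgf) = {jjzl, ghwd, gfgj, yshs, afxh, zjen, qpui, fvgc, rqzo, sgaz, nrsq, atlh, zxfa, kigb, fovm, deuu, vbry, ygai}, |N(imgf)| = 18.
deg(qpui) = 17; N(qpui) = {jjzl, ghwd, brtq, gfgj, afxh, kslr, zjen, fvgc, imgf, eeps, jolf, rqzo, nrsq, zxfa, fovm, vbry, ygai}.
5 parts of sizes [6, 5, 4, 4, 4]; α(G) = 6 = ϑ (perfect).
= 6.00000000… (decimal).
α=6, χ(Ḡ)=6; ϑ=6 lies between (collapsed).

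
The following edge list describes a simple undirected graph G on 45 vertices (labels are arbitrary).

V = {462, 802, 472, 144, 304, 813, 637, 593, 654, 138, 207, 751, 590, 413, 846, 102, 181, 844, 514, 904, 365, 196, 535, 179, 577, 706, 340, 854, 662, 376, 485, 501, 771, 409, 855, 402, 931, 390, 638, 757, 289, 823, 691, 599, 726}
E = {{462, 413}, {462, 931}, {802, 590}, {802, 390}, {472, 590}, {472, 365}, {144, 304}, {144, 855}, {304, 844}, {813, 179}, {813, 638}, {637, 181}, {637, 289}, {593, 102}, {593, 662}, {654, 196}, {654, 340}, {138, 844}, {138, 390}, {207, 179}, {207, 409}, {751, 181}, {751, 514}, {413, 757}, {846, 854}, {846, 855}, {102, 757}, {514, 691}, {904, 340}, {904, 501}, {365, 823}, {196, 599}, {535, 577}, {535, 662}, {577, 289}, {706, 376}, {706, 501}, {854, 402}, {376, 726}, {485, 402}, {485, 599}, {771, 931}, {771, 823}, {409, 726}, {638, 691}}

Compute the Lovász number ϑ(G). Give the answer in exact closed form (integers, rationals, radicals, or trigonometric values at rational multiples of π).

45*cos(pi/45)/(cos(pi/45) + 1)

Vertex 593 has 2 neighbors: 102, 662.
N(590) = {802, 472}, |N(590)| = 2.
deg(514) = 2; N(514) = {751, 691}.
Vertex 289 has 2 neighbors: 637, 577.
Regular of degree 2 on 45 vertices: the odd cycle C_{45}.
A has 23 distinct eigenvalues ≈ [2.0, 1.981, 1.923, 1.827, 1.696, 1.532, 1.338, 1.118, 0.877, 0.618, 0.347, 0.07, -0.209, -0.484, -0.749, -1.0, -1.231, -1.439, -1.618, -1.766, -1.879, -1.956, -1.995].
λ_max=2, λ_min=-2*cos(pi/45); ϑ = −45·λ_min/(λ_max−λ_min) = 45*cos(pi/45)/(cos(pi/45) + 1).
= 22.47256… (decimal).
22 ≤ 45*cos(pi/45)/(cos(pi/45) + 1) ≤ 23: both strict.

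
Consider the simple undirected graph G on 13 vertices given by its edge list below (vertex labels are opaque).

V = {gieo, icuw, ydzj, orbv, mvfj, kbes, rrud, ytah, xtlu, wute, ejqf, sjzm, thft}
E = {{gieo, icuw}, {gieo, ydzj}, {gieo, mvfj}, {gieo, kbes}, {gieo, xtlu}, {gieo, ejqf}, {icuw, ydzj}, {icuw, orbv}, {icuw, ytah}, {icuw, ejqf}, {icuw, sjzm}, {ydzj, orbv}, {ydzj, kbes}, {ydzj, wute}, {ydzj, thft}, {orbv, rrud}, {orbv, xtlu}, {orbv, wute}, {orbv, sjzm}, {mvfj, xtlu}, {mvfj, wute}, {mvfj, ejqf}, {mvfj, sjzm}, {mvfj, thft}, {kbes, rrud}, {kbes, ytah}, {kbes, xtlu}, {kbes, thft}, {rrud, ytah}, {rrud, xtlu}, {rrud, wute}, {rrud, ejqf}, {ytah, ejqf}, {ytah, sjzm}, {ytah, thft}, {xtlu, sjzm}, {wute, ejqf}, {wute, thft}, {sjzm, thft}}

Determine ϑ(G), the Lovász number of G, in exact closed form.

sqrt(13)

Vertex icuw has 6 neighbors: gieo, ydzj, orbv, ytah, ejqf, sjzm.
Vertex sjzm has 6 neighbors: icuw, orbv, mvfj, ytah, xtlu, thft.
deg(ytah) = 6; N(ytah) = {icuw, kbes, rrud, ejqf, sjzm, thft}.
deg(ejqf) = 6; N(ejqf) = {gieo, icuw, mvfj, rrud, ytah, wute}.
13-vertex 6-regular graph: strongly regular (13,6,2,3).
Distinct eigenvalues (to 5 d.p.): [6.0, 1.30278, -2.30278].
−13·(-sqrt(13)/2 - 1/2) / ((6)−(-sqrt(13)/2 - 1/2)) = sqrt(13) = ϑ(G).
≈ 3.6056 (to 4 d.p.).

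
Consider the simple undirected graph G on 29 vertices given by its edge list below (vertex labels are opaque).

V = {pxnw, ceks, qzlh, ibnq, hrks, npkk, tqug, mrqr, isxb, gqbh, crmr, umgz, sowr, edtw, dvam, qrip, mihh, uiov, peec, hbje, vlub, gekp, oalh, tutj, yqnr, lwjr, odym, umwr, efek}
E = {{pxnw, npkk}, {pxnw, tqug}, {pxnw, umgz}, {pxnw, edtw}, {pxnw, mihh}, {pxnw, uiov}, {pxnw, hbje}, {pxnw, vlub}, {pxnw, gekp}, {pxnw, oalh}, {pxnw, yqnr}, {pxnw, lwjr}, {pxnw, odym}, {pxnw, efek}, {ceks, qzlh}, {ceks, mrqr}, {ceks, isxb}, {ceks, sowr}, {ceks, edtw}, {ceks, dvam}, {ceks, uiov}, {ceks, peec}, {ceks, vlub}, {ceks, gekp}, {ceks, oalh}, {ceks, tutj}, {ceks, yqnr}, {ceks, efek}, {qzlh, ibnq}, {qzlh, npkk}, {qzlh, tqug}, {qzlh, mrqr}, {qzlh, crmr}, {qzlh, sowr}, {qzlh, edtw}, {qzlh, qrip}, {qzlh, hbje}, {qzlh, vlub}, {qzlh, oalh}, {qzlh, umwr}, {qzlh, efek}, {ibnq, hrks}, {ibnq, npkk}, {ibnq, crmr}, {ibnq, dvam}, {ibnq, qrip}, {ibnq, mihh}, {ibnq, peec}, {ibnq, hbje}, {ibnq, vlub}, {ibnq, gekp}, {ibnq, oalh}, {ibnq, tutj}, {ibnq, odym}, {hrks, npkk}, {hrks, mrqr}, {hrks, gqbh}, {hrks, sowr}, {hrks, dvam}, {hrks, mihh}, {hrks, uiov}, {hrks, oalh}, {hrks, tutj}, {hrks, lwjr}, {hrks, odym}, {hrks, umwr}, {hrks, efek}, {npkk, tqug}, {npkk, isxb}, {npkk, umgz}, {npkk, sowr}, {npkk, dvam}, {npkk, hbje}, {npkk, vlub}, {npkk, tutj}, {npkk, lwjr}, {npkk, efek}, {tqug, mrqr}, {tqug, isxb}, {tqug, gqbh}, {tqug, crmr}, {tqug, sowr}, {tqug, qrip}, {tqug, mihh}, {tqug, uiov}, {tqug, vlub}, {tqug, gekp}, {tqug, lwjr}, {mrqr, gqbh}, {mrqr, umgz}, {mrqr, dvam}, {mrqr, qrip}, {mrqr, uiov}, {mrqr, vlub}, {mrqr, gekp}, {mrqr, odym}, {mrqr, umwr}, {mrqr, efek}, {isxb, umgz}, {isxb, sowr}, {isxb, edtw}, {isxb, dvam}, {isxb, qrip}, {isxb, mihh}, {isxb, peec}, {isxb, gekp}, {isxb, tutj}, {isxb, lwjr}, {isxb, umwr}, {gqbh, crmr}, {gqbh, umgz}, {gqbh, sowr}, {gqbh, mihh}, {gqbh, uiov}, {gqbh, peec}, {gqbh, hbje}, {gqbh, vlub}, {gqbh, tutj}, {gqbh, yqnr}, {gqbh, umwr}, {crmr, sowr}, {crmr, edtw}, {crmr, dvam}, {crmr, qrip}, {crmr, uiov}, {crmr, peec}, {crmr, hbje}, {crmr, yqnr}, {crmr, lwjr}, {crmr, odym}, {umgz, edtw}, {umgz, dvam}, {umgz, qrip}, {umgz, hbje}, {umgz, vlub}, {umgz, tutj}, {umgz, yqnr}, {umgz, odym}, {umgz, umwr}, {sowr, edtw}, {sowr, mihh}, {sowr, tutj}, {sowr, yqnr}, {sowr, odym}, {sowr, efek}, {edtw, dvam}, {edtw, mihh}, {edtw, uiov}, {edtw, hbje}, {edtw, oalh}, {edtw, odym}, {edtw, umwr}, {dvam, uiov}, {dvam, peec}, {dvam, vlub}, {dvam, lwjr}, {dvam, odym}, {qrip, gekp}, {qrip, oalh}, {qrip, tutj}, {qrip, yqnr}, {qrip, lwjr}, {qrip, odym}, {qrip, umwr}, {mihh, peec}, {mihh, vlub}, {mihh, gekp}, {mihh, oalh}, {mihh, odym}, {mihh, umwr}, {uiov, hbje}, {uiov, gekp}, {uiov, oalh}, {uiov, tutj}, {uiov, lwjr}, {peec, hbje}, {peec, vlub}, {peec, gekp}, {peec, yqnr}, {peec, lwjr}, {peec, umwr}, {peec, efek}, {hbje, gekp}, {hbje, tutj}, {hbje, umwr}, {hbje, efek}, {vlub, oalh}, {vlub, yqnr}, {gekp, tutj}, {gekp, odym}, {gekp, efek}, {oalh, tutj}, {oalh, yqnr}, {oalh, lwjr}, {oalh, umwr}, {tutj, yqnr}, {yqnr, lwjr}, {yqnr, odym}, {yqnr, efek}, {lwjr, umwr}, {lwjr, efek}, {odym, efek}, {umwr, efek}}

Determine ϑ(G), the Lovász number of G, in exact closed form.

deg(npkk) = 14; N(npkk) = {pxnw, qzlh, ibnq, hrks, tqug, isxb, umgz, sowr, dvam, hbje, vlub, tutj, lwjr, efek}.
Vertex mihh has 14 neighbors: pxnw, ibnq, hrks, tqug, isxb, gqbh, sowr, edtw, peec, vlub, gekp, oalh, odym, umwr.
N(lwjr) = {pxnw, hrks, npkk, tqug, isxb, crmr, dvam, qrip, uiov, peec, oalh, yqnr, umwr, efek}, |N(lwjr)| = 14.
deg(tqug) = 14; N(tqug) = {pxnw, qzlh, npkk, mrqr, isxb, gqbh, crmr, sowr, qrip, mihh, uiov, vlub, gekp, lwjr}.
deg(v) = 14 for all v (|V|=29); SR(29,14,6,7) — a Paley graph.
Distinct eigenvalues (to 5 d.p.): [14.0, 2.19258, -3.19258].
λ_max=14, λ_min=-sqrt(29)/2 - 1/2; ϑ = −29·λ_min/(λ_max−λ_min) = sqrt(29).
Numerically 5.38516.

sqrt(29)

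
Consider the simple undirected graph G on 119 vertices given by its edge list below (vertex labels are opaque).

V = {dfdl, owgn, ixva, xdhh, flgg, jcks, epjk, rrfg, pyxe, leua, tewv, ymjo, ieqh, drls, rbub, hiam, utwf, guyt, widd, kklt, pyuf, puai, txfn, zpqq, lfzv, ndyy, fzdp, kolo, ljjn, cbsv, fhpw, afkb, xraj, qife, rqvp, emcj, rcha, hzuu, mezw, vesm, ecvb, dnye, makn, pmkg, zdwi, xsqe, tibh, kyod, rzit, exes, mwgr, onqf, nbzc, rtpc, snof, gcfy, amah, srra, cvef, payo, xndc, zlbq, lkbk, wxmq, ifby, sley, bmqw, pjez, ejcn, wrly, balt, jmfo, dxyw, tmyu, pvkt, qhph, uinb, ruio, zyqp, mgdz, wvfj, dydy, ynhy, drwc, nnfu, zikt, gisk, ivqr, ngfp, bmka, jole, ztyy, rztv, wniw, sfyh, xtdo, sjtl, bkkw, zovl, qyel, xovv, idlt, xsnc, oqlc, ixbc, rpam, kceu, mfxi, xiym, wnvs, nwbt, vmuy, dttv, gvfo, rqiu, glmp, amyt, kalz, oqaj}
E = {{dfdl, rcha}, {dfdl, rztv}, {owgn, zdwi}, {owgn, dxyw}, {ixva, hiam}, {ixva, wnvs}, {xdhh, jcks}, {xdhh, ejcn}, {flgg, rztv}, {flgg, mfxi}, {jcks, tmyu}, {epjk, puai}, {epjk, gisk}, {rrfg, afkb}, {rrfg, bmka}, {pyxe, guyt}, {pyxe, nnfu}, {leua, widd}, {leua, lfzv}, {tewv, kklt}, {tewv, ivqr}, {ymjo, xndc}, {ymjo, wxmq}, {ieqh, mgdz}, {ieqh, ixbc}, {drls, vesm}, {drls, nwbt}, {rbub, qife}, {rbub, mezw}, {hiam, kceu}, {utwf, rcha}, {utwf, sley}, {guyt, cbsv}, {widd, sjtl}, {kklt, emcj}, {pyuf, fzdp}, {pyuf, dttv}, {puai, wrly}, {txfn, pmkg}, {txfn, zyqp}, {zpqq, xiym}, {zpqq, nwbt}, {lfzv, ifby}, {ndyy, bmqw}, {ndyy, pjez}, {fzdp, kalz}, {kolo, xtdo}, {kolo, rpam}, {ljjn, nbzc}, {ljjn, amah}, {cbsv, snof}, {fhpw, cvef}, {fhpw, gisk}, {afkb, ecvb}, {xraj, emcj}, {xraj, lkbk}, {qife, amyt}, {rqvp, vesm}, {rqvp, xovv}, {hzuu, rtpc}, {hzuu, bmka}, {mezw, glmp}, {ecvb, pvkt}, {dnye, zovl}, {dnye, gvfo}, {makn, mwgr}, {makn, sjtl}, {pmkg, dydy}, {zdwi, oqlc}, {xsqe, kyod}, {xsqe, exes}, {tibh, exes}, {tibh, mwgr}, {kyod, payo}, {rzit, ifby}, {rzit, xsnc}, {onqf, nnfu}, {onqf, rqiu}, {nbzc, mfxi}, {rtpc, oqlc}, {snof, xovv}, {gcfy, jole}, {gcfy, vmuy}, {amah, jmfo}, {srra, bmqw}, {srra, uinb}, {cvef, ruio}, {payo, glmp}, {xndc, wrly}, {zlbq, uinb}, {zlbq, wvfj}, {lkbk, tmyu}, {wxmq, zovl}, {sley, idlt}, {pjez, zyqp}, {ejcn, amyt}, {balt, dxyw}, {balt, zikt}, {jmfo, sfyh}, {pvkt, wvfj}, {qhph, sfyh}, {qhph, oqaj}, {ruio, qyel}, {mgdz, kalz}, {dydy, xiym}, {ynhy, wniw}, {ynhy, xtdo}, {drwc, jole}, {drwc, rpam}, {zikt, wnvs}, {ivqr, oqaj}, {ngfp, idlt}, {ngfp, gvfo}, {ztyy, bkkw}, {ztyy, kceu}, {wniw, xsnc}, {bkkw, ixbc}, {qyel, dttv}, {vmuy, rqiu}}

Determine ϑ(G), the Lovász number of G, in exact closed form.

deg(zikt) = 2; N(zikt) = {balt, wnvs}.
N(makn) = {mwgr, sjtl}, |N(makn)| = 2.
Vertex ivqr has 2 neighbors: tewv, oqaj.
deg(balt) = 2; N(balt) = {dxyw, zikt}.
G on 119 vertices is 2-regular; a single 119-cycle (edge-transitive).
The 60 distinct eigenvalues: [2.0, 1.99721, 1.98886, 1.97496, 1.95556, 1.93071, 1.90047, 1.86494, 1.82422, 1.7784, 1.72763, 1.67205, 1.6118, 1.54707, 1.47802, 1.40485, 1.32776, 1.24698, 1.16272, 1.07522, 0.98472, 0.89148, 0.79575, 0.6978, 0.59791, 0.49636, 0.39342, 0.28938, 0.18454, 0.07918, -0.0264, -0.1319, -0.23704, -0.34152, -0.44504, -0.54733, -0.64808, -0.74704, -0.84391, -0.93843, -1.03033, -1.11936, -1.20527, -1.28782, -1.36678, -1.44194, -1.51307, -1.57999, -1.6425, -1.70043, -1.75363, -1.80194, -1.84522, -1.88337, -1.91626, -1.94381, -1.96595, -1.9826, -1.99373, -1.9993].
ϑ = −N·λ_min/(λ_max−λ_min) = −119·(-2*cos(pi/119))/(2−(-2*cos(pi/119))) = 119*cos(pi/119)/(cos(pi/119) + 1).
Numerically 59.48963156.
Check 59 ≤ 119*cos(pi/119)/(cos(pi/119) + 1) ≤ 60: both strict.

119*cos(pi/119)/(cos(pi/119) + 1)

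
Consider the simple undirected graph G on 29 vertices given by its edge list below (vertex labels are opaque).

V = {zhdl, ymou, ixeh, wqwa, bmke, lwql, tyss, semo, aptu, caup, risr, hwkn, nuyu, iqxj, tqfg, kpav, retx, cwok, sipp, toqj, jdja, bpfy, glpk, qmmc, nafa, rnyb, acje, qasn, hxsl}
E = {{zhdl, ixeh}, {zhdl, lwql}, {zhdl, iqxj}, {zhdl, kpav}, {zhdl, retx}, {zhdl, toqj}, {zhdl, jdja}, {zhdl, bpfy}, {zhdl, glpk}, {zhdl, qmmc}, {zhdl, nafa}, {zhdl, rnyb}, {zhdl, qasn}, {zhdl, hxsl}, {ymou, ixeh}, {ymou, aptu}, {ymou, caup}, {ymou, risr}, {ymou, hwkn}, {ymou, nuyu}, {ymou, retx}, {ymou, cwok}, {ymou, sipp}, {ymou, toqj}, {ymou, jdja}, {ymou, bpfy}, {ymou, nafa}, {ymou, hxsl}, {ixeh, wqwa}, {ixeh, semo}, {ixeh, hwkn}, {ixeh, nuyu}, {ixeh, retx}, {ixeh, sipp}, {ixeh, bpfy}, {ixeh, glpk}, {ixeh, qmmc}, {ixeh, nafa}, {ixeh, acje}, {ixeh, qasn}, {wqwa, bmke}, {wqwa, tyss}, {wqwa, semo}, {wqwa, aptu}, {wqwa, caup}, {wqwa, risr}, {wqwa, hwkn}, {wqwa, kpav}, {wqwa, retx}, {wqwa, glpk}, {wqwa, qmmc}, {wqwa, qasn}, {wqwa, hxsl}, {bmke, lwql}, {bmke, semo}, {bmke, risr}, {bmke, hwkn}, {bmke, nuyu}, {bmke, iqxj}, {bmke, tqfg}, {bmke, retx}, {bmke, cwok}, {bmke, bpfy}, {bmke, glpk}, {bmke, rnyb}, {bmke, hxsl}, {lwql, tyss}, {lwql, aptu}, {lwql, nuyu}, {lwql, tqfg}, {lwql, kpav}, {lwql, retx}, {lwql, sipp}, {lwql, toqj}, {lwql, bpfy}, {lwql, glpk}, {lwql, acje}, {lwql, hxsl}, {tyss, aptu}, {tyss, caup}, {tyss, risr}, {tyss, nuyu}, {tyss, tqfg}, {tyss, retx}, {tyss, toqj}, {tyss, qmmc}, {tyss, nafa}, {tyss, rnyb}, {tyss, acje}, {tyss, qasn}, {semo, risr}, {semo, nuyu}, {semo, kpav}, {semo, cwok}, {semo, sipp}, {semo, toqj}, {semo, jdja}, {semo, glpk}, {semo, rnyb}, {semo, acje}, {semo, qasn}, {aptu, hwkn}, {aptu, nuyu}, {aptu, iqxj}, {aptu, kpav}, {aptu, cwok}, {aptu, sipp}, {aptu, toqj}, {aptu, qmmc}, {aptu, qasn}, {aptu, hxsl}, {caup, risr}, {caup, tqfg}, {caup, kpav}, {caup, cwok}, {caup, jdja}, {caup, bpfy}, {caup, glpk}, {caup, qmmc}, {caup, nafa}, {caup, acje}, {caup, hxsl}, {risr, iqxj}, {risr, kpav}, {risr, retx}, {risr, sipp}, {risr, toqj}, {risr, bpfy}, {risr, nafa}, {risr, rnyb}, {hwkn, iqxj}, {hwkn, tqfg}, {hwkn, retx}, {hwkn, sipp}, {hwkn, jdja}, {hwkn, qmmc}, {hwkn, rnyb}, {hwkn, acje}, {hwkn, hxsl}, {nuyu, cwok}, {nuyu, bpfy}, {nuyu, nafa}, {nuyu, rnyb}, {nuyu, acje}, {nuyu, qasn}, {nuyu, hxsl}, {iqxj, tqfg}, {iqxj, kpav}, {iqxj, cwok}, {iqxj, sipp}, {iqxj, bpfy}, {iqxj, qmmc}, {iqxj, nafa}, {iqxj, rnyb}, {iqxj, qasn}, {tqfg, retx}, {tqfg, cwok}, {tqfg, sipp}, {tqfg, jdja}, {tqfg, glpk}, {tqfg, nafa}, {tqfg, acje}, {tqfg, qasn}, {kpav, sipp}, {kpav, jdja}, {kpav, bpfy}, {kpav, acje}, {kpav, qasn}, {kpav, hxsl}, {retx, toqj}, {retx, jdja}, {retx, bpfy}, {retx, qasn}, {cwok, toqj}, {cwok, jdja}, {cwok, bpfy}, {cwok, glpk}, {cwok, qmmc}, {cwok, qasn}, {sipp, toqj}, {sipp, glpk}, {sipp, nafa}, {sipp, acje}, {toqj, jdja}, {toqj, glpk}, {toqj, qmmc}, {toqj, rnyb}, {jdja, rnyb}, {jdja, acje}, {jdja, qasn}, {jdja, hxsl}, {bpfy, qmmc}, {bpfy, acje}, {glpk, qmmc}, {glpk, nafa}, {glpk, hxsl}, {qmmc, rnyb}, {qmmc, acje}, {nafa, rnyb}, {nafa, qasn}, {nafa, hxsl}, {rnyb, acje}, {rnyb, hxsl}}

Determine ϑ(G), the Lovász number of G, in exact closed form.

sqrt(29)

deg(qmmc) = 14; N(qmmc) = {zhdl, ixeh, wqwa, tyss, aptu, caup, hwkn, iqxj, cwok, toqj, bpfy, glpk, rnyb, acje}.
deg(iqxj) = 14; N(iqxj) = {zhdl, bmke, aptu, risr, hwkn, tqfg, kpav, cwok, sipp, bpfy, qmmc, nafa, rnyb, qasn}.
Vertex toqj has 14 neighbors: zhdl, ymou, lwql, tyss, semo, aptu, risr, retx, cwok, sipp, jdja, glpk, qmmc, rnyb.
deg(ixeh) = 14; N(ixeh) = {zhdl, ymou, wqwa, semo, hwkn, nuyu, retx, sipp, bpfy, glpk, qmmc, nafa, acje, qasn}.
deg(v) = 14 for all v (|V|=29); strongly regular (29,14,6,7).
Distinct eigenvalues (to 5 d.p.): [14.0, 2.19258, -3.19258].
ϑ = −N·λ_min/(λ_max−λ_min) = −29·(-sqrt(29)/2 - 1/2)/(14−(-sqrt(29)/2 - 1/2)) = sqrt(29).
ϑ(G) ≈ 5.38516481.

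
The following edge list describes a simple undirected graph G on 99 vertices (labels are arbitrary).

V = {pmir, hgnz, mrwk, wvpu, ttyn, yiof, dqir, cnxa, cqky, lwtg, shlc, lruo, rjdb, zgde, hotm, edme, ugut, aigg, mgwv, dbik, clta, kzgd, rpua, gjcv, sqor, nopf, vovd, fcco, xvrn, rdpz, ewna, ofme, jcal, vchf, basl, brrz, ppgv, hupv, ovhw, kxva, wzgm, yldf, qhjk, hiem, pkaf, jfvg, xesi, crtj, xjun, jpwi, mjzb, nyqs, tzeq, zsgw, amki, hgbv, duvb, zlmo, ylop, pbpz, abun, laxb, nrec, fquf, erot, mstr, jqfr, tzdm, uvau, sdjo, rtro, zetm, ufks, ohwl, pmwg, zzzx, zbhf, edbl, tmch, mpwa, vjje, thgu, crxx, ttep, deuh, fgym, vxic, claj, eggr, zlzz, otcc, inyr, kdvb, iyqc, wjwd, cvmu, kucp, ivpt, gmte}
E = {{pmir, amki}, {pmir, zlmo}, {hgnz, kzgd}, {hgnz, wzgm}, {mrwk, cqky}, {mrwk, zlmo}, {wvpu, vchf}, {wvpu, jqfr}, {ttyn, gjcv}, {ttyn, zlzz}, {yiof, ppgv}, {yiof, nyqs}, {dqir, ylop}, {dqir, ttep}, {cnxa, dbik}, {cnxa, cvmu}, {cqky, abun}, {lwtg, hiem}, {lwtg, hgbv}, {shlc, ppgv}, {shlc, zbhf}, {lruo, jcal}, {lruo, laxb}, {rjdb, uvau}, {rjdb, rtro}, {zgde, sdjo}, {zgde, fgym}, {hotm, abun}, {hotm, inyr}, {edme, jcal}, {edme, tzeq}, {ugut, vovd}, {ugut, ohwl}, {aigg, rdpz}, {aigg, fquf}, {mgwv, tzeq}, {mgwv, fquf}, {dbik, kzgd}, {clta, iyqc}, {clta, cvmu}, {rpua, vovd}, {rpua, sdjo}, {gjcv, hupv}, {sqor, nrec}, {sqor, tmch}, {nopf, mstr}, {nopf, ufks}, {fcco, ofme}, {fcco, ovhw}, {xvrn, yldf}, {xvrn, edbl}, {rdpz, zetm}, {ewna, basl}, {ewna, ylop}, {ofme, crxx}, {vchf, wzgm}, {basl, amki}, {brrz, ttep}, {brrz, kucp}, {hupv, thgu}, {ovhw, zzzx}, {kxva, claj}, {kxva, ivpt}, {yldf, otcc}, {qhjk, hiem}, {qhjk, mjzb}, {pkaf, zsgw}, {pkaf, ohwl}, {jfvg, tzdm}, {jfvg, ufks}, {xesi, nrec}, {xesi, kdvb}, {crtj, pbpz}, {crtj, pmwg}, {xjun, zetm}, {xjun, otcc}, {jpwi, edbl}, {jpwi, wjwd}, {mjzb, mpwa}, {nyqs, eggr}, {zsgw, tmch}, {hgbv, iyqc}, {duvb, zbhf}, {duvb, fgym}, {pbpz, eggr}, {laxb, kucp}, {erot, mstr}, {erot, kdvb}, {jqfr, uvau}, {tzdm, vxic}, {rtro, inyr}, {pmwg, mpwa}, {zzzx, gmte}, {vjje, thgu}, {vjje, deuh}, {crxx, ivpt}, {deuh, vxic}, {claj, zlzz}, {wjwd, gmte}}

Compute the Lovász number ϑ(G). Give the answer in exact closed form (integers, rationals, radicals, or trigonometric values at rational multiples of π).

deg(mpwa) = 2; N(mpwa) = {mjzb, pmwg}.
N(ovhw) = {fcco, zzzx}, |N(ovhw)| = 2.
deg(ohwl) = 2; N(ohwl) = {ugut, pkaf}.
N(pkaf) = {zsgw, ohwl}, |N(pkaf)| = 2.
deg(v) = 2 for all v (|V|=99); this is C_{99}, the 99-cycle.
spec(A) ≈ [2.0, 1.99597, 1.98391, 1.96386, 1.9359, 1.90014, 1.85674, 1.80585, 1.7477, 1.68251, 1.61054, 1.53209, 1.44747, 1.35702, 1.26111, 1.16011, 1.05445, 0.94454, 0.83083, 0.71377, 0.59384, 0.47152, 0.3473, 0.22168, 0.09516, -0.03173, -0.1585, -0.28463, -0.40961, -0.53295, -0.65414, -0.77269, -0.88813, -1.0, -1.10784, -1.21122, -1.30972, -1.40295, -1.49053, -1.57211, -1.64735, -1.71597, -1.77767, -1.83222, -1.87939, -1.91899, -1.95086, -1.97488, -1.99094, -1.99899] (distinct, 5 d.p.).
With N=99: ϑ(G) = 99·(-(-1)*2*cos(pi/99))/(2−(-2*cos(pi/99))) = 99*cos(pi/99)/(cos(pi/99) + 1).
≈ 49.4875 (to 4 d.p.).
Check 49 ≤ 99*cos(pi/99)/(cos(pi/99) + 1) ≤ 50: both strict.

99*cos(pi/99)/(cos(pi/99) + 1)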